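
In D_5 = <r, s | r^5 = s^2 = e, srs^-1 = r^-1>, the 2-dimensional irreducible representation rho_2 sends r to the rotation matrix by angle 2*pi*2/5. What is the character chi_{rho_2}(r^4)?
chi_{rho_2}(r^4) = 2*cos(2*pi*2*4/5) = -sqrt(5)/2 - 1/2

Solution. rho_2(r^4) is rotation by angle 2*pi*2*4/5, whose trace is 2*cos(2*pi*2*4/5) = -sqrt(5)/2 - 1/2.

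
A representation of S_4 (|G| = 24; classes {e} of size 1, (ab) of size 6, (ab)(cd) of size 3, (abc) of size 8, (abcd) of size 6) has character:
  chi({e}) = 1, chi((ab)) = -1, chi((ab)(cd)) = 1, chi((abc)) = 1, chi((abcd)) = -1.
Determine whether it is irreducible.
Irreducible: <chi, chi> = 1.

Solution. <chi, chi> = (1/|G|) sum_C |C| * |chi(C)|^2 = (1/24)[1*|1|^2 + 6*|-1|^2 + 3*|1|^2 + 8*|1|^2 + 6*|-1|^2]
  = (1/24)[(1) + (6) + (3) + (8) + (6)] = 24/24 = 1.
A character is irreducible iff <chi, chi> = 1, so this representation is irreducible.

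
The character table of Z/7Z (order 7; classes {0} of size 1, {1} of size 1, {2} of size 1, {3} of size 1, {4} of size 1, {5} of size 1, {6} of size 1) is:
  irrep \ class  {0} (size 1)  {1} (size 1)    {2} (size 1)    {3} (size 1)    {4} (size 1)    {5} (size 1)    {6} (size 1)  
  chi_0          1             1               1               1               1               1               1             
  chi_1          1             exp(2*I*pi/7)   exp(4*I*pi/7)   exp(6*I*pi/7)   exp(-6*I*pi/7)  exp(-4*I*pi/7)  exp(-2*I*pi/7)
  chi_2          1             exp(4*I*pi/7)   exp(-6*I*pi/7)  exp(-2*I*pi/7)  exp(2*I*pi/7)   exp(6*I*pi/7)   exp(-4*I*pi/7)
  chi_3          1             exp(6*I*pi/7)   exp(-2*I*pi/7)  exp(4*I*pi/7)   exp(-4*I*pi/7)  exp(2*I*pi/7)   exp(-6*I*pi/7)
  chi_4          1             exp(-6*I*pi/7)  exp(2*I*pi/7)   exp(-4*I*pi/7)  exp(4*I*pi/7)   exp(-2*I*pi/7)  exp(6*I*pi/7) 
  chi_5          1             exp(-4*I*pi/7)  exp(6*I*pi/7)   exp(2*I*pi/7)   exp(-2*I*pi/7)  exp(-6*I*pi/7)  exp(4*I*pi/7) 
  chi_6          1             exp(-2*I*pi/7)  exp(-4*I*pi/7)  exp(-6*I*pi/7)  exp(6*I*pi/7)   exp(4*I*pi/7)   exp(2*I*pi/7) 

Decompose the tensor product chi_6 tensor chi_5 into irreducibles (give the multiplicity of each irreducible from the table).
chi_6 tensor chi_5 = chi_4 (all other irreducibles have multiplicity 0).

Proof sketch: The character of a tensor product is the pointwise product (chi_6 * chi_5)(C) = chi_6(C) * chi_5(C):
  {0}: (1)*(1), {1}: (exp(-2*I*pi/7))*(exp(-4*I*pi/7)), {2}: (exp(-4*I*pi/7))*(exp(6*I*pi/7)), {3}: (exp(-6*I*pi/7))*(exp(2*I*pi/7)), {4}: (exp(6*I*pi/7))*(exp(-2*I*pi/7)), {5}: (exp(4*I*pi/7))*(exp(-6*I*pi/7)), {6}: (exp(2*I*pi/7))*(exp(4*I*pi/7))
so (chi_6 * chi_5) takes values
  {0} -> 1, {1} -> exp(-6*I*pi/7), {2} -> exp(2*I*pi/7), {3} -> exp(-4*I*pi/7), {4} -> exp(4*I*pi/7), {5} -> exp(-2*I*pi/7), {6} -> exp(6*I*pi/7).
Now take the inner product of this character with each irreducible chi from the table, <chi_6*chi_5, chi> = (1/7) sum_C |C| (chi_6*chi_5)(C) conj(chi(C)):
  <chi_6*chi_5, chi_0> = (1/7)[1*(1)*conj(1) + 1*(exp(-6*I*pi/7))*conj(1) + 1*(exp(2*I*pi/7))*conj(1) + 1*(exp(-4*I*pi/7))*conj(1) + 1*(exp(4*I*pi/7))*conj(1) + 1*(exp(-2*I*pi/7))*conj(1) + 1*(exp(6*I*pi/7))*conj(1)]
      = (1/7)[(1) + (exp(-6*I*pi/7)) + (exp(2*I*pi/7)) + (exp(-4*I*pi/7)) + (exp(4*I*pi/7)) + (exp(-2*I*pi/7)) + (exp(6*I*pi/7))] = 0/7 = 0
  <chi_6*chi_5, chi_1> = (1/7)[1*(1)*conj(1) + 1*(exp(-6*I*pi/7))*conj(exp(2*I*pi/7)) + 1*(exp(2*I*pi/7))*conj(exp(4*I*pi/7)) + 1*(exp(-4*I*pi/7))*conj(exp(6*I*pi/7)) + 1*(exp(4*I*pi/7))*conj(exp(-6*I*pi/7)) + 1*(exp(-2*I*pi/7))*conj(exp(-4*I*pi/7)) + 1*(exp(6*I*pi/7))*conj(exp(-2*I*pi/7))]
      = (1/7)[(1) + (exp(6*I*pi/7)) + (exp(-2*I*pi/7)) + (exp(4*I*pi/7)) + (exp(-4*I*pi/7)) + (exp(2*I*pi/7)) + (exp(-6*I*pi/7))] = 0/7 = 0
  <chi_6*chi_5, chi_2> = (1/7)[1*(1)*conj(1) + 1*(exp(-6*I*pi/7))*conj(exp(4*I*pi/7)) + 1*(exp(2*I*pi/7))*conj(exp(-6*I*pi/7)) + 1*(exp(-4*I*pi/7))*conj(exp(-2*I*pi/7)) + 1*(exp(4*I*pi/7))*conj(exp(2*I*pi/7)) + 1*(exp(-2*I*pi/7))*conj(exp(6*I*pi/7)) + 1*(exp(6*I*pi/7))*conj(exp(-4*I*pi/7))]
      = (1/7)[(1) + (exp(4*I*pi/7)) + (exp(-6*I*pi/7)) + (exp(-2*I*pi/7)) + (exp(2*I*pi/7)) + (exp(6*I*pi/7)) + (exp(-4*I*pi/7))] = 0/7 = 0
  <chi_6*chi_5, chi_3> = (1/7)[1*(1)*conj(1) + 1*(exp(-6*I*pi/7))*conj(exp(6*I*pi/7)) + 1*(exp(2*I*pi/7))*conj(exp(-2*I*pi/7)) + 1*(exp(-4*I*pi/7))*conj(exp(4*I*pi/7)) + 1*(exp(4*I*pi/7))*conj(exp(-4*I*pi/7)) + 1*(exp(-2*I*pi/7))*conj(exp(2*I*pi/7)) + 1*(exp(6*I*pi/7))*conj(exp(-6*I*pi/7))]
      = (1/7)[(1) + (exp(2*I*pi/7)) + (exp(4*I*pi/7)) + (exp(6*I*pi/7)) + (exp(-6*I*pi/7)) + (exp(-4*I*pi/7)) + (exp(-2*I*pi/7))] = 0/7 = 0
  <chi_6*chi_5, chi_4> = (1/7)[1*(1)*conj(1) + 1*(exp(-6*I*pi/7))*conj(exp(-6*I*pi/7)) + 1*(exp(2*I*pi/7))*conj(exp(2*I*pi/7)) + 1*(exp(-4*I*pi/7))*conj(exp(-4*I*pi/7)) + 1*(exp(4*I*pi/7))*conj(exp(4*I*pi/7)) + 1*(exp(-2*I*pi/7))*conj(exp(-2*I*pi/7)) + 1*(exp(6*I*pi/7))*conj(exp(6*I*pi/7))]
      = (1/7)[(1) + (1) + (1) + (1) + (1) + (1) + (1)] = 7/7 = 1
  <chi_6*chi_5, chi_5> = (1/7)[1*(1)*conj(1) + 1*(exp(-6*I*pi/7))*conj(exp(-4*I*pi/7)) + 1*(exp(2*I*pi/7))*conj(exp(6*I*pi/7)) + 1*(exp(-4*I*pi/7))*conj(exp(2*I*pi/7)) + 1*(exp(4*I*pi/7))*conj(exp(-2*I*pi/7)) + 1*(exp(-2*I*pi/7))*conj(exp(-6*I*pi/7)) + 1*(exp(6*I*pi/7))*conj(exp(4*I*pi/7))]
      = (1/7)[(1) + (exp(-2*I*pi/7)) + (exp(-4*I*pi/7)) + (exp(-6*I*pi/7)) + (exp(6*I*pi/7)) + (exp(4*I*pi/7)) + (exp(2*I*pi/7))] = 0/7 = 0
  <chi_6*chi_5, chi_6> = (1/7)[1*(1)*conj(1) + 1*(exp(-6*I*pi/7))*conj(exp(-2*I*pi/7)) + 1*(exp(2*I*pi/7))*conj(exp(-4*I*pi/7)) + 1*(exp(-4*I*pi/7))*conj(exp(-6*I*pi/7)) + 1*(exp(4*I*pi/7))*conj(exp(6*I*pi/7)) + 1*(exp(-2*I*pi/7))*conj(exp(4*I*pi/7)) + 1*(exp(6*I*pi/7))*conj(exp(2*I*pi/7))]
      = (1/7)[(1) + (exp(-4*I*pi/7)) + (exp(6*I*pi/7)) + (exp(2*I*pi/7)) + (exp(-2*I*pi/7)) + (exp(-6*I*pi/7)) + (exp(4*I*pi/7))] = 0/7 = 0
(Exp terms are combined using exp(i*s)*conj(exp(i*t)) = exp(i*(s-t)), and sums of them are collapsed using the identity that for every m > 1 the m distinct m-th roots of unity sum to 0, e.g. 1 + exp(2*I*pi/3) + exp(-2*I*pi/3) = 0.)
Hence the multiplicities are chi_4: 1. Dimension check: dim(chi_6)*dim(chi_5) = 1*1 = 1 and sum (mult * dim) = 1*1 = 1.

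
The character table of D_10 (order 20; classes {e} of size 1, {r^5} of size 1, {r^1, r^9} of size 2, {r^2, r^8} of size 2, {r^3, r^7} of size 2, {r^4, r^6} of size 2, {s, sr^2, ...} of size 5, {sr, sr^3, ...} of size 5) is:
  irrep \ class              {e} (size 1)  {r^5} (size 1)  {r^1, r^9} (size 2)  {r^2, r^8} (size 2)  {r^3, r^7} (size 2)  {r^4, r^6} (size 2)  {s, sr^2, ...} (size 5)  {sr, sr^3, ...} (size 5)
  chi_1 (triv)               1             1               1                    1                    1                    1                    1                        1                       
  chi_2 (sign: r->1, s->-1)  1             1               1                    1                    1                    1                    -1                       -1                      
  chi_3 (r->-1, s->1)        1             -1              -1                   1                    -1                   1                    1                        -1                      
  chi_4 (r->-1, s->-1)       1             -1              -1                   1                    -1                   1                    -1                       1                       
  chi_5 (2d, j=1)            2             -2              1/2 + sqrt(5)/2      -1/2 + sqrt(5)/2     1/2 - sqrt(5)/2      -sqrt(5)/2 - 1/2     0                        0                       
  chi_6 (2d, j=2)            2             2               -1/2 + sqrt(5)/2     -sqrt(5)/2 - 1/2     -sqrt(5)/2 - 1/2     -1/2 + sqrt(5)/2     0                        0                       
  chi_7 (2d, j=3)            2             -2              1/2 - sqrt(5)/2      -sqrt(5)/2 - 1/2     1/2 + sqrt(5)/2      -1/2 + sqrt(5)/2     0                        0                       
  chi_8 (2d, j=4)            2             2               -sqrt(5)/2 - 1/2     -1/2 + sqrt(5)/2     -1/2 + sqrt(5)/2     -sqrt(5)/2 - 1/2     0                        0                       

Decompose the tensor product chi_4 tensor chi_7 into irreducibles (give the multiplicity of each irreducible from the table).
chi_4 tensor chi_7 = chi_6 (all other irreducibles have multiplicity 0).

Explanation: The character of a tensor product is the pointwise product (chi_4 * chi_7)(C) = chi_4(C) * chi_7(C):
  {e}: (1)*(2), {r^5}: (-1)*(-2), {r^1, r^9}: (-1)*(1/2 - sqrt(5)/2), {r^2, r^8}: (1)*(-sqrt(5)/2 - 1/2), {r^3, r^7}: (-1)*(1/2 + sqrt(5)/2), {r^4, r^6}: (1)*(-1/2 + sqrt(5)/2), {s, sr^2, ...}: (-1)*(0), {sr, sr^3, ...}: (1)*(0)
so (chi_4 * chi_7) takes values
  {e} -> 2, {r^5} -> 2, {r^1, r^9} -> -1/2 + sqrt(5)/2, {r^2, r^8} -> -sqrt(5)/2 - 1/2, {r^3, r^7} -> -sqrt(5)/2 - 1/2, {r^4, r^6} -> -1/2 + sqrt(5)/2, {s, sr^2, ...} -> 0, {sr, sr^3, ...} -> 0.
Now take the inner product of this character with each irreducible chi from the table, <chi_4*chi_7, chi> = (1/20) sum_C |C| (chi_4*chi_7)(C) conj(chi(C)):
  <chi_4*chi_7, chi_1> = (1/20)[1*(2)*conj(1) + 1*(2)*conj(1) + 2*(-1/2 + sqrt(5)/2)*conj(1) + 2*(-sqrt(5)/2 - 1/2)*conj(1) + 2*(-sqrt(5)/2 - 1/2)*conj(1) + 2*(-1/2 + sqrt(5)/2)*conj(1) + 5*(0)*conj(1) + 5*(0)*conj(1)]
      = (1/20)[(2) + (2) + (-1 + sqrt(5)) + (-sqrt(5) - 1) + (-sqrt(5) - 1) + (-1 + sqrt(5)) + (0) + (0)] = 0/20 = 0
  <chi_4*chi_7, chi_2> = (1/20)[1*(2)*conj(1) + 1*(2)*conj(1) + 2*(-1/2 + sqrt(5)/2)*conj(1) + 2*(-sqrt(5)/2 - 1/2)*conj(1) + 2*(-sqrt(5)/2 - 1/2)*conj(1) + 2*(-1/2 + sqrt(5)/2)*conj(1) + 5*(0)*conj(-1) + 5*(0)*conj(-1)]
      = (1/20)[(2) + (2) + (-1 + sqrt(5)) + (-sqrt(5) - 1) + (-sqrt(5) - 1) + (-1 + sqrt(5)) + (0) + (0)] = 0/20 = 0
  <chi_4*chi_7, chi_3> = (1/20)[1*(2)*conj(1) + 1*(2)*conj(-1) + 2*(-1/2 + sqrt(5)/2)*conj(-1) + 2*(-sqrt(5)/2 - 1/2)*conj(1) + 2*(-sqrt(5)/2 - 1/2)*conj(-1) + 2*(-1/2 + sqrt(5)/2)*conj(1) + 5*(0)*conj(1) + 5*(0)*conj(-1)]
      = (1/20)[(2) + (-2) + (1 - sqrt(5)) + (-sqrt(5) - 1) + (1 + sqrt(5)) + (-1 + sqrt(5)) + (0) + (0)] = 0/20 = 0
  <chi_4*chi_7, chi_4> = (1/20)[1*(2)*conj(1) + 1*(2)*conj(-1) + 2*(-1/2 + sqrt(5)/2)*conj(-1) + 2*(-sqrt(5)/2 - 1/2)*conj(1) + 2*(-sqrt(5)/2 - 1/2)*conj(-1) + 2*(-1/2 + sqrt(5)/2)*conj(1) + 5*(0)*conj(-1) + 5*(0)*conj(1)]
      = (1/20)[(2) + (-2) + (1 - sqrt(5)) + (-sqrt(5) - 1) + (1 + sqrt(5)) + (-1 + sqrt(5)) + (0) + (0)] = 0/20 = 0
  <chi_4*chi_7, chi_5> = (1/20)[1*(2)*conj(2) + 1*(2)*conj(-2) + 2*(-1/2 + sqrt(5)/2)*conj(1/2 + sqrt(5)/2) + 2*(-sqrt(5)/2 - 1/2)*conj(-1/2 + sqrt(5)/2) + 2*(-sqrt(5)/2 - 1/2)*conj(1/2 - sqrt(5)/2) + 2*(-1/2 + sqrt(5)/2)*conj(-sqrt(5)/2 - 1/2) + 5*(0)*conj(0) + 5*(0)*conj(0)]
      = (1/20)[(4) + (-4) + (2) + (-2) + (2) + (-2) + (0) + (0)] = 0/20 = 0
  <chi_4*chi_7, chi_6> = (1/20)[1*(2)*conj(2) + 1*(2)*conj(2) + 2*(-1/2 + sqrt(5)/2)*conj(-1/2 + sqrt(5)/2) + 2*(-sqrt(5)/2 - 1/2)*conj(-sqrt(5)/2 - 1/2) + 2*(-sqrt(5)/2 - 1/2)*conj(-sqrt(5)/2 - 1/2) + 2*(-1/2 + sqrt(5)/2)*conj(-1/2 + sqrt(5)/2) + 5*(0)*conj(0) + 5*(0)*conj(0)]
      = (1/20)[(4) + (4) + (3 - sqrt(5)) + (sqrt(5) + 3) + (sqrt(5) + 3) + (3 - sqrt(5)) + (0) + (0)] = 20/20 = 1
  <chi_4*chi_7, chi_7> = (1/20)[1*(2)*conj(2) + 1*(2)*conj(-2) + 2*(-1/2 + sqrt(5)/2)*conj(1/2 - sqrt(5)/2) + 2*(-sqrt(5)/2 - 1/2)*conj(-sqrt(5)/2 - 1/2) + 2*(-sqrt(5)/2 - 1/2)*conj(1/2 + sqrt(5)/2) + 2*(-1/2 + sqrt(5)/2)*conj(-1/2 + sqrt(5)/2) + 5*(0)*conj(0) + 5*(0)*conj(0)]
      = (1/20)[(4) + (-4) + (-3 + sqrt(5)) + (sqrt(5) + 3) + (-3 - sqrt(5)) + (3 - sqrt(5)) + (0) + (0)] = 0/20 = 0
  <chi_4*chi_7, chi_8> = (1/20)[1*(2)*conj(2) + 1*(2)*conj(2) + 2*(-1/2 + sqrt(5)/2)*conj(-sqrt(5)/2 - 1/2) + 2*(-sqrt(5)/2 - 1/2)*conj(-1/2 + sqrt(5)/2) + 2*(-sqrt(5)/2 - 1/2)*conj(-1/2 + sqrt(5)/2) + 2*(-1/2 + sqrt(5)/2)*conj(-sqrt(5)/2 - 1/2) + 5*(0)*conj(0) + 5*(0)*conj(0)]
      = (1/20)[(4) + (4) + (-2) + (-2) + (-2) + (-2) + (0) + (0)] = 0/20 = 0
Hence the multiplicities are chi_6: 1. Dimension check: dim(chi_4)*dim(chi_7) = 1*2 = 2 and sum (mult * dim) = 1*2 = 2.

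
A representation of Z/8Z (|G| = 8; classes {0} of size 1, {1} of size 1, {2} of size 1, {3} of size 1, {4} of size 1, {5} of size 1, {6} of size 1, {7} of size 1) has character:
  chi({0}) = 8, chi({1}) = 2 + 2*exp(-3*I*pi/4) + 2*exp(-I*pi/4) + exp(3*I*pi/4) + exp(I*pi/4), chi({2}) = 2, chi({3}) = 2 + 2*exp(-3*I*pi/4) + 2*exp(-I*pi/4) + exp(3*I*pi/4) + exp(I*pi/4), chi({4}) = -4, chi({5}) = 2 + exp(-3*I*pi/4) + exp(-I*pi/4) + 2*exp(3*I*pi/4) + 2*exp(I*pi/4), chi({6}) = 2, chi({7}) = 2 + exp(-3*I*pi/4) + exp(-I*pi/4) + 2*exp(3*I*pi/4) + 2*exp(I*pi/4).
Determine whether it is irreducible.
Not irreducible (reducible): <chi, chi> = 14 > 1.

Details: <chi, chi> = (1/|G|) sum_C |C| * |chi(C)|^2 = (1/8)[1*|8|^2 + 1*|2 + 2*exp(-3*I*pi/4) + 2*exp(-I*pi/4) + exp(3*I*pi/4) + exp(I*pi/4)|^2 + 1*|2|^2 + 1*|2 + 2*exp(-3*I*pi/4) + 2*exp(-I*pi/4) + exp(3*I*pi/4) + exp(I*pi/4)|^2 + 1*|-4|^2 + 1*|2 + exp(-3*I*pi/4) + exp(-I*pi/4) + 2*exp(3*I*pi/4) + 2*exp(I*pi/4)|^2 + 1*|2|^2 + 1*|2 + exp(-3*I*pi/4) + exp(-I*pi/4) + 2*exp(3*I*pi/4) + 2*exp(I*pi/4)|^2]
  = (1/8)[(64) + (6) + (4) + (6) + (16) + (6) + (4) + (6)] = 112/8 = 14.
(Exp terms are combined using exp(i*s)*conj(exp(i*t)) = exp(i*(s-t)), and sums of them are collapsed using the identity that for every m > 1 the m distinct m-th roots of unity sum to 0, e.g. 1 + exp(2*I*pi/3) + exp(-2*I*pi/3) = 0.)
A character is irreducible iff <chi, chi> = 1, so this representation is reducible.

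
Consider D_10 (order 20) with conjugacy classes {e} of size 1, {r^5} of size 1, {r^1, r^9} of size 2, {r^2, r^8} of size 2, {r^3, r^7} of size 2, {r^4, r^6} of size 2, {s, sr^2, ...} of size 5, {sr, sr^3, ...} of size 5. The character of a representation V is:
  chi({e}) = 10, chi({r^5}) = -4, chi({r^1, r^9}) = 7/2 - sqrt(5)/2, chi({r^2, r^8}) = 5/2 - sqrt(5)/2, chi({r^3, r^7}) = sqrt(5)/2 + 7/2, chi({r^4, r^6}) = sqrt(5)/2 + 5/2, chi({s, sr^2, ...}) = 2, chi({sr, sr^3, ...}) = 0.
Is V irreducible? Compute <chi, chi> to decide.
Not irreducible (reducible): <chi, chi> = 11 > 1.

Details: <chi, chi> = (1/|G|) sum_C |C| * |chi(C)|^2 = (1/20)[1*|10|^2 + 1*|-4|^2 + 2*|7/2 - sqrt(5)/2|^2 + 2*|5/2 - sqrt(5)/2|^2 + 2*|sqrt(5)/2 + 7/2|^2 + 2*|sqrt(5)/2 + 5/2|^2 + 5*|2|^2 + 5*|0|^2]
  = (1/20)[(100) + (16) + (27 - 7*sqrt(5)) + (15 - 5*sqrt(5)) + (7*sqrt(5) + 27) + (5*sqrt(5) + 15) + (20) + (0)] = 220/20 = 11.
A character is irreducible iff <chi, chi> = 1, so this representation is reducible.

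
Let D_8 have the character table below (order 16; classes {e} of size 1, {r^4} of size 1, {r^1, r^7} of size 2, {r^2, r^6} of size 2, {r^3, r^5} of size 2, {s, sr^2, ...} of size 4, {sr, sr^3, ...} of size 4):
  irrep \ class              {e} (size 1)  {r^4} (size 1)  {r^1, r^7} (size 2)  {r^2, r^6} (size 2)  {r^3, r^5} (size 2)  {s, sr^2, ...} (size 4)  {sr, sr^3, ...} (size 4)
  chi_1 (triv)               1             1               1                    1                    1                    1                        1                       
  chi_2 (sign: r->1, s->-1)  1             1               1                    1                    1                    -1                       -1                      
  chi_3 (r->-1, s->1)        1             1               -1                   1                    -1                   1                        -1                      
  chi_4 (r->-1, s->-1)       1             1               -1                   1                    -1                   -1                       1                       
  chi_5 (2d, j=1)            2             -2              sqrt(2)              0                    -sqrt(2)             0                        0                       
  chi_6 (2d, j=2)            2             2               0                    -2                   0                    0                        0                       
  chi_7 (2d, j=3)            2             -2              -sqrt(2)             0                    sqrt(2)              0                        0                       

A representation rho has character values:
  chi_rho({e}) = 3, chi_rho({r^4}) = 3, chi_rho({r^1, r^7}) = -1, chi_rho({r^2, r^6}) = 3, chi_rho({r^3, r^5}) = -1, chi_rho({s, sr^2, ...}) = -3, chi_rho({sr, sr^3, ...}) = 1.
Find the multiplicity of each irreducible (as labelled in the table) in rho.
Multiplicities: chi_1: 0, chi_2: 1, chi_3: 0, chi_4: 2, chi_5: 0, chi_6: 0, chi_7: 0.

Justification: Use <chi_rho, chi> = (1/|G|) sum_C |C| * chi_rho(C) * conj(chi(C)) with |G| = 16 for each irreducible chi in the table:
  <chi_rho, chi_1> = (1/16)[1*(3)*conj(1) + 1*(3)*conj(1) + 2*(-1)*conj(1) + 2*(3)*conj(1) + 2*(-1)*conj(1) + 4*(-3)*conj(1) + 4*(1)*conj(1)]
      = (1/16)[(3) + (3) + (-2) + (6) + (-2) + (-12) + (4)] = 0/16 = 0
  <chi_rho, chi_2> = (1/16)[1*(3)*conj(1) + 1*(3)*conj(1) + 2*(-1)*conj(1) + 2*(3)*conj(1) + 2*(-1)*conj(1) + 4*(-3)*conj(-1) + 4*(1)*conj(-1)]
      = (1/16)[(3) + (3) + (-2) + (6) + (-2) + (12) + (-4)] = 16/16 = 1
  <chi_rho, chi_3> = (1/16)[1*(3)*conj(1) + 1*(3)*conj(1) + 2*(-1)*conj(-1) + 2*(3)*conj(1) + 2*(-1)*conj(-1) + 4*(-3)*conj(1) + 4*(1)*conj(-1)]
      = (1/16)[(3) + (3) + (2) + (6) + (2) + (-12) + (-4)] = 0/16 = 0
  <chi_rho, chi_4> = (1/16)[1*(3)*conj(1) + 1*(3)*conj(1) + 2*(-1)*conj(-1) + 2*(3)*conj(1) + 2*(-1)*conj(-1) + 4*(-3)*conj(-1) + 4*(1)*conj(1)]
      = (1/16)[(3) + (3) + (2) + (6) + (2) + (12) + (4)] = 32/16 = 2
  <chi_rho, chi_5> = (1/16)[1*(3)*conj(2) + 1*(3)*conj(-2) + 2*(-1)*conj(sqrt(2)) + 2*(3)*conj(0) + 2*(-1)*conj(-sqrt(2)) + 4*(-3)*conj(0) + 4*(1)*conj(0)]
      = (1/16)[(6) + (-6) + (-2*sqrt(2)) + (0) + (2*sqrt(2)) + (0) + (0)] = 0/16 = 0
  <chi_rho, chi_6> = (1/16)[1*(3)*conj(2) + 1*(3)*conj(2) + 2*(-1)*conj(0) + 2*(3)*conj(-2) + 2*(-1)*conj(0) + 4*(-3)*conj(0) + 4*(1)*conj(0)]
      = (1/16)[(6) + (6) + (0) + (-12) + (0) + (0) + (0)] = 0/16 = 0
  <chi_rho, chi_7> = (1/16)[1*(3)*conj(2) + 1*(3)*conj(-2) + 2*(-1)*conj(-sqrt(2)) + 2*(3)*conj(0) + 2*(-1)*conj(sqrt(2)) + 4*(-3)*conj(0) + 4*(1)*conj(0)]
      = (1/16)[(6) + (-6) + (2*sqrt(2)) + (0) + (-2*sqrt(2)) + (0) + (0)] = 0/16 = 0
Dimension check: dim(rho) = sum (mult * dim) = 0*1 + 1*1 + 0*1 + 2*1 + 0*2 + 0*2 + 0*2 = 3 = chi_rho(e) = 3.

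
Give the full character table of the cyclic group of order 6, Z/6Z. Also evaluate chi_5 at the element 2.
Character table of Z/6Z (irreps indexed chi_0,...,chi_5 with chi_k(m) = zeta_6^(k*m), zeta_6 = exp(2*pi*i/6)):
  irrep \ class  {0} (size 1)  {1} (size 1)    {2} (size 1)    {3} (size 1)  {4} (size 1)    {5} (size 1)  
  chi_0          1             1               1               1             1               1             
  chi_1          1             exp(I*pi/3)     exp(2*I*pi/3)   -1            exp(-2*I*pi/3)  exp(-I*pi/3)  
  chi_2          1             exp(2*I*pi/3)   exp(-2*I*pi/3)  1             exp(2*I*pi/3)   exp(-2*I*pi/3)
  chi_3          1             -1              1               -1            1               -1            
  chi_4          1             exp(-2*I*pi/3)  exp(2*I*pi/3)   1             exp(-2*I*pi/3)  exp(2*I*pi/3) 
  chi_5          1             exp(-I*pi/3)    exp(-2*I*pi/3)  -1            exp(2*I*pi/3)   exp(I*pi/3)   

Spot check: chi_5(2) = zeta_6^(5*2) = zeta_6^10 = exp(-2*I*pi/3).

Derivation: Z/6Z is abelian, so all 6 irreducible complex representations are 1-dimensional. They are given by chi_k(m) = zeta_6^(k*m) for k = 0,...,5. Row orthogonality: sum_m chi_k(m) conj(chi_l(m)) = 6 * [k = l].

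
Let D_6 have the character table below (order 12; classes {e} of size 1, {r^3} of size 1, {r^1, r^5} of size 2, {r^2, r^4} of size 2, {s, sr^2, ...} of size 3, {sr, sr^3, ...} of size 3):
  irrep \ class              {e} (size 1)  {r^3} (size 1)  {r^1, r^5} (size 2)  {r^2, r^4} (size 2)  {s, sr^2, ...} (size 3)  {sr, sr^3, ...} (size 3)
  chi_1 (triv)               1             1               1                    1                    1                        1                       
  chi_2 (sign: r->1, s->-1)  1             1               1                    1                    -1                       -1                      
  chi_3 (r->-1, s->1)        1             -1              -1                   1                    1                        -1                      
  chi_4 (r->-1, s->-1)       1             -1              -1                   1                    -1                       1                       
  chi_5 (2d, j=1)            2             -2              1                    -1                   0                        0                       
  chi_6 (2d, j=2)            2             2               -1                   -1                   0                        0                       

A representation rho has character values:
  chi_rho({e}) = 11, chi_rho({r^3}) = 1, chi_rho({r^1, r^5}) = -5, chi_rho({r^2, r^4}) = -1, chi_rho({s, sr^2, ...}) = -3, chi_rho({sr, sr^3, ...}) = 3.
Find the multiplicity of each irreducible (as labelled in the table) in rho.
Multiplicities: chi_1: 0, chi_2: 0, chi_3: 0, chi_4: 3, chi_5: 1, chi_6: 3.

Derivation: Use <chi_rho, chi> = (1/|G|) sum_C |C| * chi_rho(C) * conj(chi(C)) with |G| = 12 for each irreducible chi in the table:
  <chi_rho, chi_1> = (1/12)[1*(11)*conj(1) + 1*(1)*conj(1) + 2*(-5)*conj(1) + 2*(-1)*conj(1) + 3*(-3)*conj(1) + 3*(3)*conj(1)]
      = (1/12)[(11) + (1) + (-10) + (-2) + (-9) + (9)] = 0/12 = 0
  <chi_rho, chi_2> = (1/12)[1*(11)*conj(1) + 1*(1)*conj(1) + 2*(-5)*conj(1) + 2*(-1)*conj(1) + 3*(-3)*conj(-1) + 3*(3)*conj(-1)]
      = (1/12)[(11) + (1) + (-10) + (-2) + (9) + (-9)] = 0/12 = 0
  <chi_rho, chi_3> = (1/12)[1*(11)*conj(1) + 1*(1)*conj(-1) + 2*(-5)*conj(-1) + 2*(-1)*conj(1) + 3*(-3)*conj(1) + 3*(3)*conj(-1)]
      = (1/12)[(11) + (-1) + (10) + (-2) + (-9) + (-9)] = 0/12 = 0
  <chi_rho, chi_4> = (1/12)[1*(11)*conj(1) + 1*(1)*conj(-1) + 2*(-5)*conj(-1) + 2*(-1)*conj(1) + 3*(-3)*conj(-1) + 3*(3)*conj(1)]
      = (1/12)[(11) + (-1) + (10) + (-2) + (9) + (9)] = 36/12 = 3
  <chi_rho, chi_5> = (1/12)[1*(11)*conj(2) + 1*(1)*conj(-2) + 2*(-5)*conj(1) + 2*(-1)*conj(-1) + 3*(-3)*conj(0) + 3*(3)*conj(0)]
      = (1/12)[(22) + (-2) + (-10) + (2) + (0) + (0)] = 12/12 = 1
  <chi_rho, chi_6> = (1/12)[1*(11)*conj(2) + 1*(1)*conj(2) + 2*(-5)*conj(-1) + 2*(-1)*conj(-1) + 3*(-3)*conj(0) + 3*(3)*conj(0)]
      = (1/12)[(22) + (2) + (10) + (2) + (0) + (0)] = 36/12 = 3
Dimension check: dim(rho) = sum (mult * dim) = 0*1 + 0*1 + 0*1 + 3*1 + 1*2 + 3*2 = 11 = chi_rho(e) = 11.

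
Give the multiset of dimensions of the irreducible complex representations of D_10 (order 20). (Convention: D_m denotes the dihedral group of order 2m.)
Dimensions: 1, 1, 1, 1, 2, 2, 2, 2

There are 8 irreducibles (= number of conjugacy classes). Their dimensions d_i satisfy sum d_i^2 = |G| = 20: 1 + 1 + 1 + 1 + 4 + 4 + 4 + 4 = 20.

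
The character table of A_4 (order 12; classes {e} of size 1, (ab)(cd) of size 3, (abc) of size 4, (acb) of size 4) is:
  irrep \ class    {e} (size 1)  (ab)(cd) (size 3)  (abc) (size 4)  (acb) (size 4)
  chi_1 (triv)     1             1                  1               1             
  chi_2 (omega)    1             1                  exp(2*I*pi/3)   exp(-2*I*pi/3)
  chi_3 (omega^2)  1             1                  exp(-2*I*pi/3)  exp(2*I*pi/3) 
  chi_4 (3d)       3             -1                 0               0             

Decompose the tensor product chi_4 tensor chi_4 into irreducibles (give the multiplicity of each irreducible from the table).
chi_4 tensor chi_4 = chi_1 + chi_2 + chi_3 + 2*chi_4 (all other irreducibles have multiplicity 0).

Reasoning: The character of a tensor product is the pointwise product (chi_4 * chi_4)(C) = chi_4(C) * chi_4(C):
  {e}: (3)*(3), (ab)(cd): (-1)*(-1), (abc): (0)*(0), (acb): (0)*(0)
so (chi_4 * chi_4) takes values
  {e} -> 9, (ab)(cd) -> 1, (abc) -> 0, (acb) -> 0.
Now take the inner product of this character with each irreducible chi from the table, <chi_4*chi_4, chi> = (1/12) sum_C |C| (chi_4*chi_4)(C) conj(chi(C)):
  <chi_4*chi_4, chi_1> = (1/12)[1*(9)*conj(1) + 3*(1)*conj(1) + 4*(0)*conj(1) + 4*(0)*conj(1)]
      = (1/12)[(9) + (3) + (0) + (0)] = 12/12 = 1
  <chi_4*chi_4, chi_2> = (1/12)[1*(9)*conj(1) + 3*(1)*conj(1) + 4*(0)*conj(exp(2*I*pi/3)) + 4*(0)*conj(exp(-2*I*pi/3))]
      = (1/12)[(9) + (3) + (0) + (0)] = 12/12 = 1
  <chi_4*chi_4, chi_3> = (1/12)[1*(9)*conj(1) + 3*(1)*conj(1) + 4*(0)*conj(exp(-2*I*pi/3)) + 4*(0)*conj(exp(2*I*pi/3))]
      = (1/12)[(9) + (3) + (0) + (0)] = 12/12 = 1
  <chi_4*chi_4, chi_4> = (1/12)[1*(9)*conj(3) + 3*(1)*conj(-1) + 4*(0)*conj(0) + 4*(0)*conj(0)]
      = (1/12)[(27) + (-3) + (0) + (0)] = 24/12 = 2
(Exp terms are combined using exp(i*s)*conj(exp(i*t)) = exp(i*(s-t)), and sums of them are collapsed using the identity that for every m > 1 the m distinct m-th roots of unity sum to 0, e.g. 1 + exp(2*I*pi/3) + exp(-2*I*pi/3) = 0.)
Hence the multiplicities are chi_1: 1, chi_2: 1, chi_3: 1, chi_4: 2. Dimension check: dim(chi_4)*dim(chi_4) = 3*3 = 9 and sum (mult * dim) = 1*1 + 1*1 + 1*1 + 2*3 = 9.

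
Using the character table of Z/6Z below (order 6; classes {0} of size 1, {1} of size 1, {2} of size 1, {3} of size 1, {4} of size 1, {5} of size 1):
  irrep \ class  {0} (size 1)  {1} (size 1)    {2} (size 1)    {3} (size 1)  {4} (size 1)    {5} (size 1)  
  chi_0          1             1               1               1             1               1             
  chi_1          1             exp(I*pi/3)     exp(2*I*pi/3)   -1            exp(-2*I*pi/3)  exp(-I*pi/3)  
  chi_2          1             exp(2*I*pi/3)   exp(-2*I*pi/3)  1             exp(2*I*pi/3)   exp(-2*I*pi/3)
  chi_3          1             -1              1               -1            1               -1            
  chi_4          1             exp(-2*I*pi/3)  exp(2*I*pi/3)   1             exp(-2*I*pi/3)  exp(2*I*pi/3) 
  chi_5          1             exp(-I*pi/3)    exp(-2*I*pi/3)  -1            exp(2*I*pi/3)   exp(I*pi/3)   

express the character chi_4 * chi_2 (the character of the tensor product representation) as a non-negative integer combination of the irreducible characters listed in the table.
chi_4 tensor chi_2 = chi_0 (all other irreducibles have multiplicity 0).

Explanation: The character of a tensor product is the pointwise product (chi_4 * chi_2)(C) = chi_4(C) * chi_2(C):
  {0}: (1)*(1), {1}: (exp(-2*I*pi/3))*(exp(2*I*pi/3)), {2}: (exp(2*I*pi/3))*(exp(-2*I*pi/3)), {3}: (1)*(1), {4}: (exp(-2*I*pi/3))*(exp(2*I*pi/3)), {5}: (exp(2*I*pi/3))*(exp(-2*I*pi/3))
so (chi_4 * chi_2) takes values
  {0} -> 1, {1} -> 1, {2} -> 1, {3} -> 1, {4} -> 1, {5} -> 1.
Now take the inner product of this character with each irreducible chi from the table, <chi_4*chi_2, chi> = (1/6) sum_C |C| (chi_4*chi_2)(C) conj(chi(C)):
  <chi_4*chi_2, chi_0> = (1/6)[1*(1)*conj(1) + 1*(1)*conj(1) + 1*(1)*conj(1) + 1*(1)*conj(1) + 1*(1)*conj(1) + 1*(1)*conj(1)]
      = (1/6)[(1) + (1) + (1) + (1) + (1) + (1)] = 6/6 = 1
  <chi_4*chi_2, chi_1> = (1/6)[1*(1)*conj(1) + 1*(1)*conj(exp(I*pi/3)) + 1*(1)*conj(exp(2*I*pi/3)) + 1*(1)*conj(-1) + 1*(1)*conj(exp(-2*I*pi/3)) + 1*(1)*conj(exp(-I*pi/3))]
      = (1/6)[(1) + (exp(-I*pi/3)) + (exp(-2*I*pi/3)) + (-1) + (exp(2*I*pi/3)) + (exp(I*pi/3))] = 0/6 = 0
  <chi_4*chi_2, chi_2> = (1/6)[1*(1)*conj(1) + 1*(1)*conj(exp(2*I*pi/3)) + 1*(1)*conj(exp(-2*I*pi/3)) + 1*(1)*conj(1) + 1*(1)*conj(exp(2*I*pi/3)) + 1*(1)*conj(exp(-2*I*pi/3))]
      = (1/6)[(1) + (exp(-2*I*pi/3)) + (exp(2*I*pi/3)) + (1) + (exp(-2*I*pi/3)) + (exp(2*I*pi/3))] = 0/6 = 0
  <chi_4*chi_2, chi_3> = (1/6)[1*(1)*conj(1) + 1*(1)*conj(-1) + 1*(1)*conj(1) + 1*(1)*conj(-1) + 1*(1)*conj(1) + 1*(1)*conj(-1)]
      = (1/6)[(1) + (-1) + (1) + (-1) + (1) + (-1)] = 0/6 = 0
  <chi_4*chi_2, chi_4> = (1/6)[1*(1)*conj(1) + 1*(1)*conj(exp(-2*I*pi/3)) + 1*(1)*conj(exp(2*I*pi/3)) + 1*(1)*conj(1) + 1*(1)*conj(exp(-2*I*pi/3)) + 1*(1)*conj(exp(2*I*pi/3))]
      = (1/6)[(1) + (exp(2*I*pi/3)) + (exp(-2*I*pi/3)) + (1) + (exp(2*I*pi/3)) + (exp(-2*I*pi/3))] = 0/6 = 0
  <chi_4*chi_2, chi_5> = (1/6)[1*(1)*conj(1) + 1*(1)*conj(exp(-I*pi/3)) + 1*(1)*conj(exp(-2*I*pi/3)) + 1*(1)*conj(-1) + 1*(1)*conj(exp(2*I*pi/3)) + 1*(1)*conj(exp(I*pi/3))]
      = (1/6)[(1) + (exp(I*pi/3)) + (exp(2*I*pi/3)) + (-1) + (exp(-2*I*pi/3)) + (exp(-I*pi/3))] = 0/6 = 0
(Exp terms are combined using exp(i*s)*conj(exp(i*t)) = exp(i*(s-t)), and sums of them are collapsed using the identity that for every m > 1 the m distinct m-th roots of unity sum to 0, e.g. 1 + exp(2*I*pi/3) + exp(-2*I*pi/3) = 0.)
Hence the multiplicities are chi_0: 1. Dimension check: dim(chi_4)*dim(chi_2) = 1*1 = 1 and sum (mult * dim) = 1*1 = 1.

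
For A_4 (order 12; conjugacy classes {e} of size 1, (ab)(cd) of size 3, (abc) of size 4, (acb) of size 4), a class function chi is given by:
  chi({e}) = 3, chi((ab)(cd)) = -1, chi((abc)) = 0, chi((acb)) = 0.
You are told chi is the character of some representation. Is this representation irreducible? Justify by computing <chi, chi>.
Irreducible: <chi, chi> = 1.

Argument: <chi, chi> = (1/|G|) sum_C |C| * |chi(C)|^2 = (1/12)[1*|3|^2 + 3*|-1|^2 + 4*|0|^2 + 4*|0|^2]
  = (1/12)[(9) + (3) + (0) + (0)] = 12/12 = 1.
(Exp terms are combined using exp(i*s)*conj(exp(i*t)) = exp(i*(s-t)), and sums of them are collapsed using the identity that for every m > 1 the m distinct m-th roots of unity sum to 0, e.g. 1 + exp(2*I*pi/3) + exp(-2*I*pi/3) = 0.)
A character is irreducible iff <chi, chi> = 1, so this representation is irreducible.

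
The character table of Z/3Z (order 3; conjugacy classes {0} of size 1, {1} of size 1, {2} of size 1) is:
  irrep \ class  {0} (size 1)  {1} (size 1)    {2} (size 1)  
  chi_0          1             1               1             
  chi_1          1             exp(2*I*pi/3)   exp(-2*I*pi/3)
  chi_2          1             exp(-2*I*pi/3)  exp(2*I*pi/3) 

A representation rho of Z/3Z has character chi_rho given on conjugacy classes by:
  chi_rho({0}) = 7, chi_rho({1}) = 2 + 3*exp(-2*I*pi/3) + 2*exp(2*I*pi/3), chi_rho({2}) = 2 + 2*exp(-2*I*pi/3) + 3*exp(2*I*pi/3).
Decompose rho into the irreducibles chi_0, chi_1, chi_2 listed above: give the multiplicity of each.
Multiplicities: chi_0: 2, chi_1: 2, chi_2: 3.

Details: Use <chi_rho, chi> = (1/|G|) sum_C |C| * chi_rho(C) * conj(chi(C)) with |G| = 3 for each irreducible chi in the table:
  <chi_rho, chi_0> = (1/3)[1*(7)*conj(1) + 1*(2 + 3*exp(-2*I*pi/3) + 2*exp(2*I*pi/3))*conj(1) + 1*(2 + 2*exp(-2*I*pi/3) + 3*exp(2*I*pi/3))*conj(1)]
      = (1/3)[(7) + (2 + 3*exp(-2*I*pi/3) + 2*exp(2*I*pi/3)) + (2 + 2*exp(-2*I*pi/3) + 3*exp(2*I*pi/3))] = 6/3 = 2
  <chi_rho, chi_1> = (1/3)[1*(7)*conj(1) + 1*(2 + 3*exp(-2*I*pi/3) + 2*exp(2*I*pi/3))*conj(exp(2*I*pi/3)) + 1*(2 + 2*exp(-2*I*pi/3) + 3*exp(2*I*pi/3))*conj(exp(-2*I*pi/3))]
      = (1/3)[(7) + (2 + 2*exp(-2*I*pi/3) + 3*exp(2*I*pi/3)) + (2 + 3*exp(-2*I*pi/3) + 2*exp(2*I*pi/3))] = 6/3 = 2
  <chi_rho, chi_2> = (1/3)[1*(7)*conj(1) + 1*(2 + 3*exp(-2*I*pi/3) + 2*exp(2*I*pi/3))*conj(exp(-2*I*pi/3)) + 1*(2 + 2*exp(-2*I*pi/3) + 3*exp(2*I*pi/3))*conj(exp(2*I*pi/3))]
      = (1/3)[(7) + (1) + (1)] = 9/3 = 3
(Exp terms are combined using exp(i*s)*conj(exp(i*t)) = exp(i*(s-t)), and sums of them are collapsed using the identity that for every m > 1 the m distinct m-th roots of unity sum to 0, e.g. 1 + exp(2*I*pi/3) + exp(-2*I*pi/3) = 0.)
Dimension check: dim(rho) = sum (mult * dim) = 2*1 + 2*1 + 3*1 = 7 = chi_rho(e) = 7.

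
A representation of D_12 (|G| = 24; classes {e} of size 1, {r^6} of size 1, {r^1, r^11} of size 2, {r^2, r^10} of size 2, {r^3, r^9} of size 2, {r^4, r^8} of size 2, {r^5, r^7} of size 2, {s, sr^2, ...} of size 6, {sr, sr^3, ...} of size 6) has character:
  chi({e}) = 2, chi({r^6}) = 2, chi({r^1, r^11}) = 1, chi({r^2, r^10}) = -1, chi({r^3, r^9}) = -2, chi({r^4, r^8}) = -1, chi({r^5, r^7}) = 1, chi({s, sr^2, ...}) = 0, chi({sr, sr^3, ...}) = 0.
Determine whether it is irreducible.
Irreducible: <chi, chi> = 1.

Reasoning: <chi, chi> = (1/|G|) sum_C |C| * |chi(C)|^2 = (1/24)[1*|2|^2 + 1*|2|^2 + 2*|1|^2 + 2*|-1|^2 + 2*|-2|^2 + 2*|-1|^2 + 2*|1|^2 + 6*|0|^2 + 6*|0|^2]
  = (1/24)[(4) + (4) + (2) + (2) + (8) + (2) + (2) + (0) + (0)] = 24/24 = 1.
A character is irreducible iff <chi, chi> = 1, so this representation is irreducible.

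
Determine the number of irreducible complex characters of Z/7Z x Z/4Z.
28

Explanation: The number of irreducible complex representations of a finite group equals its number of conjugacy classes. Z/7Z x Z/4Z is abelian of order 28, so every element is its own conjugacy class: 28 classes, so Z/7Z x Z/4Z (order 28) has exactly 28 irreducible complex representations.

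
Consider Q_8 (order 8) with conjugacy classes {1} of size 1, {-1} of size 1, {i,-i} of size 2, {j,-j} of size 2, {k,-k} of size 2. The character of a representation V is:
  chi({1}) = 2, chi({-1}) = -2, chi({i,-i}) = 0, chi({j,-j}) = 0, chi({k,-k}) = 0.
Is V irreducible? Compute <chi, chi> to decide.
Irreducible: <chi, chi> = 1.

Details: <chi, chi> = (1/|G|) sum_C |C| * |chi(C)|^2 = (1/8)[1*|2|^2 + 1*|-2|^2 + 2*|0|^2 + 2*|0|^2 + 2*|0|^2]
  = (1/8)[(4) + (4) + (0) + (0) + (0)] = 8/8 = 1.
A character is irreducible iff <chi, chi> = 1, so this representation is irreducible.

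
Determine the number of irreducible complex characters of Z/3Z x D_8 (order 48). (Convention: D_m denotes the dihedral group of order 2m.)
21

Solution. The number of irreducible complex representations of a finite group equals its number of conjugacy classes. For a direct product, #classes(G x H) = #classes(G) * #classes(H). Z/3Z has 3 classes (abelian), D_8 has 7 classes, so 3 * 7 = 21, so Z/3Z x D_8 (order 48) has exactly 21 irreducible complex representations.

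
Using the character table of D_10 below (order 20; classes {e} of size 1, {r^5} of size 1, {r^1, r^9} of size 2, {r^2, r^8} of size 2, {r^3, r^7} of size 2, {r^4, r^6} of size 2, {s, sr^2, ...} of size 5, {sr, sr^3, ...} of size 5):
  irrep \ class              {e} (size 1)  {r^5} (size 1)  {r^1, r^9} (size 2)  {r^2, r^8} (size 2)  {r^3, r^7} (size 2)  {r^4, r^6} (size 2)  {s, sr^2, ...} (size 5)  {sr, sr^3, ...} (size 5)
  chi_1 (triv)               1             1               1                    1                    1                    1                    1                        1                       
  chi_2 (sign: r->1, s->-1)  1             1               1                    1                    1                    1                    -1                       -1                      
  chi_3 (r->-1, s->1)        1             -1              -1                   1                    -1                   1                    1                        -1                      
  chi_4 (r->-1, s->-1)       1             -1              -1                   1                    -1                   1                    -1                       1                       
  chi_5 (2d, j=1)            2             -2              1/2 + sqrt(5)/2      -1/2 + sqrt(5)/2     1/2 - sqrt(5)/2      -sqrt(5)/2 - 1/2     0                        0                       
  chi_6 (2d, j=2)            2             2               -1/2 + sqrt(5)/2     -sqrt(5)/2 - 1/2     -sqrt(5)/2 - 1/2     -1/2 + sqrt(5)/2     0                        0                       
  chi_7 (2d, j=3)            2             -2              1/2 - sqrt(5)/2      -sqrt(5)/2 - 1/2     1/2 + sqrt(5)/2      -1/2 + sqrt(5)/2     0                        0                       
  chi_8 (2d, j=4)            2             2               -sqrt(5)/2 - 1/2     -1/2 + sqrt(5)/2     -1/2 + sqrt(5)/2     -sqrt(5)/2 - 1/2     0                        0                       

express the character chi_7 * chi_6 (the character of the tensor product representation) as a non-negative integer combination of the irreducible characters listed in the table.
chi_7 tensor chi_6 = chi_3 + chi_4 + chi_5 (all other irreducibles have multiplicity 0).

Reasoning: The character of a tensor product is the pointwise product (chi_7 * chi_6)(C) = chi_7(C) * chi_6(C):
  {e}: (2)*(2), {r^5}: (-2)*(2), {r^1, r^9}: (1/2 - sqrt(5)/2)*(-1/2 + sqrt(5)/2), {r^2, r^8}: (-sqrt(5)/2 - 1/2)*(-sqrt(5)/2 - 1/2), {r^3, r^7}: (1/2 + sqrt(5)/2)*(-sqrt(5)/2 - 1/2), {r^4, r^6}: (-1/2 + sqrt(5)/2)*(-1/2 + sqrt(5)/2), {s, sr^2, ...}: (0)*(0), {sr, sr^3, ...}: (0)*(0)
so (chi_7 * chi_6) takes values
  {e} -> 4, {r^5} -> -4, {r^1, r^9} -> -3/2 + sqrt(5)/2, {r^2, r^8} -> sqrt(5)/2 + 3/2, {r^3, r^7} -> -3/2 - sqrt(5)/2, {r^4, r^6} -> 3/2 - sqrt(5)/2, {s, sr^2, ...} -> 0, {sr, sr^3, ...} -> 0.
Now take the inner product of this character with each irreducible chi from the table, <chi_7*chi_6, chi> = (1/20) sum_C |C| (chi_7*chi_6)(C) conj(chi(C)):
  <chi_7*chi_6, chi_1> = (1/20)[1*(4)*conj(1) + 1*(-4)*conj(1) + 2*(-3/2 + sqrt(5)/2)*conj(1) + 2*(sqrt(5)/2 + 3/2)*conj(1) + 2*(-3/2 - sqrt(5)/2)*conj(1) + 2*(3/2 - sqrt(5)/2)*conj(1) + 5*(0)*conj(1) + 5*(0)*conj(1)]
      = (1/20)[(4) + (-4) + (-3 + sqrt(5)) + (sqrt(5) + 3) + (-3 - sqrt(5)) + (3 - sqrt(5)) + (0) + (0)] = 0/20 = 0
  <chi_7*chi_6, chi_2> = (1/20)[1*(4)*conj(1) + 1*(-4)*conj(1) + 2*(-3/2 + sqrt(5)/2)*conj(1) + 2*(sqrt(5)/2 + 3/2)*conj(1) + 2*(-3/2 - sqrt(5)/2)*conj(1) + 2*(3/2 - sqrt(5)/2)*conj(1) + 5*(0)*conj(-1) + 5*(0)*conj(-1)]
      = (1/20)[(4) + (-4) + (-3 + sqrt(5)) + (sqrt(5) + 3) + (-3 - sqrt(5)) + (3 - sqrt(5)) + (0) + (0)] = 0/20 = 0
  <chi_7*chi_6, chi_3> = (1/20)[1*(4)*conj(1) + 1*(-4)*conj(-1) + 2*(-3/2 + sqrt(5)/2)*conj(-1) + 2*(sqrt(5)/2 + 3/2)*conj(1) + 2*(-3/2 - sqrt(5)/2)*conj(-1) + 2*(3/2 - sqrt(5)/2)*conj(1) + 5*(0)*conj(1) + 5*(0)*conj(-1)]
      = (1/20)[(4) + (4) + (3 - sqrt(5)) + (sqrt(5) + 3) + (sqrt(5) + 3) + (3 - sqrt(5)) + (0) + (0)] = 20/20 = 1
  <chi_7*chi_6, chi_4> = (1/20)[1*(4)*conj(1) + 1*(-4)*conj(-1) + 2*(-3/2 + sqrt(5)/2)*conj(-1) + 2*(sqrt(5)/2 + 3/2)*conj(1) + 2*(-3/2 - sqrt(5)/2)*conj(-1) + 2*(3/2 - sqrt(5)/2)*conj(1) + 5*(0)*conj(-1) + 5*(0)*conj(1)]
      = (1/20)[(4) + (4) + (3 - sqrt(5)) + (sqrt(5) + 3) + (sqrt(5) + 3) + (3 - sqrt(5)) + (0) + (0)] = 20/20 = 1
  <chi_7*chi_6, chi_5> = (1/20)[1*(4)*conj(2) + 1*(-4)*conj(-2) + 2*(-3/2 + sqrt(5)/2)*conj(1/2 + sqrt(5)/2) + 2*(sqrt(5)/2 + 3/2)*conj(-1/2 + sqrt(5)/2) + 2*(-3/2 - sqrt(5)/2)*conj(1/2 - sqrt(5)/2) + 2*(3/2 - sqrt(5)/2)*conj(-sqrt(5)/2 - 1/2) + 5*(0)*conj(0) + 5*(0)*conj(0)]
      = (1/20)[(8) + (8) + (1 - sqrt(5)) + (1 + sqrt(5)) + (1 + sqrt(5)) + (1 - sqrt(5)) + (0) + (0)] = 20/20 = 1
  <chi_7*chi_6, chi_6> = (1/20)[1*(4)*conj(2) + 1*(-4)*conj(2) + 2*(-3/2 + sqrt(5)/2)*conj(-1/2 + sqrt(5)/2) + 2*(sqrt(5)/2 + 3/2)*conj(-sqrt(5)/2 - 1/2) + 2*(-3/2 - sqrt(5)/2)*conj(-sqrt(5)/2 - 1/2) + 2*(3/2 - sqrt(5)/2)*conj(-1/2 + sqrt(5)/2) + 5*(0)*conj(0) + 5*(0)*conj(0)]
      = (1/20)[(8) + (-8) + (4 - 2*sqrt(5)) + (-2*sqrt(5) - 4) + (4 + 2*sqrt(5)) + (-4 + 2*sqrt(5)) + (0) + (0)] = 0/20 = 0
  <chi_7*chi_6, chi_7> = (1/20)[1*(4)*conj(2) + 1*(-4)*conj(-2) + 2*(-3/2 + sqrt(5)/2)*conj(1/2 - sqrt(5)/2) + 2*(sqrt(5)/2 + 3/2)*conj(-sqrt(5)/2 - 1/2) + 2*(-3/2 - sqrt(5)/2)*conj(1/2 + sqrt(5)/2) + 2*(3/2 - sqrt(5)/2)*conj(-1/2 + sqrt(5)/2) + 5*(0)*conj(0) + 5*(0)*conj(0)]
      = (1/20)[(8) + (8) + (-4 + 2*sqrt(5)) + (-2*sqrt(5) - 4) + (-2*sqrt(5) - 4) + (-4 + 2*sqrt(5)) + (0) + (0)] = 0/20 = 0
  <chi_7*chi_6, chi_8> = (1/20)[1*(4)*conj(2) + 1*(-4)*conj(2) + 2*(-3/2 + sqrt(5)/2)*conj(-sqrt(5)/2 - 1/2) + 2*(sqrt(5)/2 + 3/2)*conj(-1/2 + sqrt(5)/2) + 2*(-3/2 - sqrt(5)/2)*conj(-1/2 + sqrt(5)/2) + 2*(3/2 - sqrt(5)/2)*conj(-sqrt(5)/2 - 1/2) + 5*(0)*conj(0) + 5*(0)*conj(0)]
      = (1/20)[(8) + (-8) + (-1 + sqrt(5)) + (1 + sqrt(5)) + (-sqrt(5) - 1) + (1 - sqrt(5)) + (0) + (0)] = 0/20 = 0
Hence the multiplicities are chi_3: 1, chi_4: 1, chi_5: 1. Dimension check: dim(chi_7)*dim(chi_6) = 2*2 = 4 and sum (mult * dim) = 1*1 + 1*1 + 1*2 = 4.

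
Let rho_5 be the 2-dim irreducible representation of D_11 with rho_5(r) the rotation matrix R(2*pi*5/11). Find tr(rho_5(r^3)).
chi_{rho_5}(r^3) = 2*cos(2*pi*5*3/11) = -2*cos(3*pi/11)

Details: rho_5(r^3) is rotation by angle 2*pi*5*3/11, whose trace is 2*cos(2*pi*5*3/11) = -2*cos(3*pi/11).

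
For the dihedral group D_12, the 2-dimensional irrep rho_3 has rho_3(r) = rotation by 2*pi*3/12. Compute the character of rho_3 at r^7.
chi_{rho_3}(r^7) = 2*cos(2*pi*3*7/12) = 0

Explanation: rho_3(r^7) is rotation by angle 2*pi*3*7/12, whose trace is 2*cos(2*pi*3*7/12) = 0.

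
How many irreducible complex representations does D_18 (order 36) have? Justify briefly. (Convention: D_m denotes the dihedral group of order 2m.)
12

Why: The number of irreducible complex representations of a finite group equals its number of conjugacy classes. D_18 has 12 conjugacy classes (n/2 + 3 for n even), so D_18 (order 36) has exactly 12 irreducible complex representations.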